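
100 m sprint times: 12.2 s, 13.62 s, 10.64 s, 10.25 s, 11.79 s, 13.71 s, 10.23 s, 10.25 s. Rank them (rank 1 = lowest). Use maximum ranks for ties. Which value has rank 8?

13.71

Sorted (ascending): 10.23, 10.25, 10.25, 10.64, 11.79, 12.2, 13.62, 13.71
The 2 values of 10.25 occupy positions 2–3 → each gets rank 3.
Rank 8 → value 13.71.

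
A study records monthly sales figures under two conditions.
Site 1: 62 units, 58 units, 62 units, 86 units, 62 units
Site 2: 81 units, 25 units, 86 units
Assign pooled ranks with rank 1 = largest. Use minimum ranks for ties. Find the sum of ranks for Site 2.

12

Sorted (descending): 86, 86, 81, 62, 62, 62, 58, 25
The 2 values of 86 occupy positions 1–2 → each gets rank 1.
The 3 values of 62 occupy positions 4–6 → each gets rank 4.
Site 2 values → pooled ranks: 81→3, 25→8, 86→1
Rank sum = 3 + 8 + 1 = 12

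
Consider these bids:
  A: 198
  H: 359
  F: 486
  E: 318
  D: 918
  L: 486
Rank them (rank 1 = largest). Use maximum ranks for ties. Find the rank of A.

6

Sorted (descending): 918, 486, 486, 359, 318, 198
The 2 values of 486 occupy positions 2–3 → each gets rank 3.
A has value 198 → rank 6.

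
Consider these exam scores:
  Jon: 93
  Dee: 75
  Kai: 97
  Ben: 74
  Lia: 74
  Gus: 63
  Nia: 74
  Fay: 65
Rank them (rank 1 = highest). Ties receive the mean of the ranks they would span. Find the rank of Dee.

3

Sorted (descending): 97, 93, 75, 74, 74, 74, 65, 63
The 3 values of 74 occupy positions 4–6 → average rank 5.
Dee has value 75 → rank 3.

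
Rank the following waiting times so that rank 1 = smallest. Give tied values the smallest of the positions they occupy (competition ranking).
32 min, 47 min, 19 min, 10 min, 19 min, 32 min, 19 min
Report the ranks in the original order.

5, 7, 2, 1, 2, 5, 2

Sorted (ascending): 10, 19, 19, 19, 32, 32, 47
The 3 values of 19 occupy positions 2–4 → each gets rank 2.
The 2 values of 32 occupy positions 5–6 → each gets rank 5.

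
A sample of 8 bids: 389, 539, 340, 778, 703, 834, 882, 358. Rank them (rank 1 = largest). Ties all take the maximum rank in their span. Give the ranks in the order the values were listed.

Sorted (descending): 882, 834, 778, 703, 539, 389, 358, 340
No ties — each value takes its position as its rank.

6, 5, 8, 3, 4, 2, 1, 7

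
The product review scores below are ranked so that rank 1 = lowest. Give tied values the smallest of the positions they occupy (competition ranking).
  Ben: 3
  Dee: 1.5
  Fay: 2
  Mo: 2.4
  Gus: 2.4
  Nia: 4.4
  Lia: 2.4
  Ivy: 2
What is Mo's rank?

4

Sorted (ascending): 1.5, 2, 2, 2.4, 2.4, 2.4, 3, 4.4
The 2 values of 2 occupy positions 2–3 → each gets rank 2.
The 3 values of 2.4 occupy positions 4–6 → each gets rank 4.
Mo has value 2.4 → rank 4.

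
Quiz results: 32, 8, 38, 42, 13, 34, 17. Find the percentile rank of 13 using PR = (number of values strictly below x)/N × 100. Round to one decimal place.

N = 7.
Strictly below 13: 1. Equal to 13: 1.
PR = 1/7 × 100 = 14.3

14.3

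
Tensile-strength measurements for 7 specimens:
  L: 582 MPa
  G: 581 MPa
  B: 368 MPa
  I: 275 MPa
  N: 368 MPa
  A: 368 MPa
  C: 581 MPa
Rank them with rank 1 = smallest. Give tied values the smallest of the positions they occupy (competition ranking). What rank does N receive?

Sorted (ascending): 275, 368, 368, 368, 581, 581, 582
The 3 values of 368 occupy positions 2–4 → each gets rank 2.
The 2 values of 581 occupy positions 5–6 → each gets rank 5.
N has value 368 MPa → rank 2.

2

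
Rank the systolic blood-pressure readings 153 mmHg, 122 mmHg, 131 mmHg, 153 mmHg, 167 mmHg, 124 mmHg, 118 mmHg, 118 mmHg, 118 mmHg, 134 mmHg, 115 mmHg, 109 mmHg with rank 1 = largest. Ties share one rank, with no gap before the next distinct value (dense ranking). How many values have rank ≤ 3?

4

Sorted (descending): 167, 153, 153, 134, 131, 124, 122, 118, 118, 118, 115, 109
The 2 values of 153 share dense rank 2.
The 3 values of 118 share dense rank 7.
Remaining distinct values take the next consecutive integers.
Ranks ≤ 3: {1, 2, 2, 3} → 4 values.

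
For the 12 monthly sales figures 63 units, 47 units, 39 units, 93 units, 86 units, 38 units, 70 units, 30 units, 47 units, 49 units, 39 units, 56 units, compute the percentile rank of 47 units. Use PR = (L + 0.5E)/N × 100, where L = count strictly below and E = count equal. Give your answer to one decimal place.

41.7

N = 12.
Strictly below 47: 4. Equal to 47: 2.
PR = (4 + 0.5·2)/12 × 100 = 41.7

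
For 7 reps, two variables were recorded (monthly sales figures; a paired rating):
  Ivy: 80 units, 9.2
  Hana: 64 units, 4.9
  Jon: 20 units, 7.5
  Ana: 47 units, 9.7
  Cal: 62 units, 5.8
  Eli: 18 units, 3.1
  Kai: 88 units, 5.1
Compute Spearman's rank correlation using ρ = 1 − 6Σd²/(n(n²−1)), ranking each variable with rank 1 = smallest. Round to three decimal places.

Ranks of variable 1: 6, 5, 2, 3, 4, 1, 7
Ranks of variable 2: 6, 2, 5, 7, 4, 1, 3
d = r₁ − r₂: 0, 3, -3, -4, 0, 0, 4
d²: 0, 9, 9, 16, 0, 0, 16; Σd² = 50
ρ = 1 − 6·50/(7·48) = 1 − 300/336 = 0.107

0.107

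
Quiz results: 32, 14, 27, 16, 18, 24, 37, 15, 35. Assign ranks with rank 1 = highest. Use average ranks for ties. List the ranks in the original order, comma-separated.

Sorted (descending): 37, 35, 32, 27, 24, 18, 16, 15, 14
No ties — each value takes its position as its rank.

3, 9, 4, 7, 6, 5, 1, 8, 2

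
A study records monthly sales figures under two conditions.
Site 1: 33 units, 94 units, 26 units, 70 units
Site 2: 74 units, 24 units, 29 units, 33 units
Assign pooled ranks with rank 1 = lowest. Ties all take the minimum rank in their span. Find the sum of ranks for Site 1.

Sorted (ascending): 24, 26, 29, 33, 33, 70, 74, 94
The 2 values of 33 occupy positions 4–5 → each gets rank 4.
Site 1 values → pooled ranks: 33→4, 94→8, 26→2, 70→6
Rank sum = 4 + 8 + 2 + 6 = 20

20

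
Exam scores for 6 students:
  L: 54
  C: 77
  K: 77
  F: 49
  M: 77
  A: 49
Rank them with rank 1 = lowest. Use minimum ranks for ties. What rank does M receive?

Sorted (ascending): 49, 49, 54, 77, 77, 77
The 2 values of 49 occupy positions 1–2 → each gets rank 1.
The 3 values of 77 occupy positions 4–6 → each gets rank 4.
M has value 77 → rank 4.

4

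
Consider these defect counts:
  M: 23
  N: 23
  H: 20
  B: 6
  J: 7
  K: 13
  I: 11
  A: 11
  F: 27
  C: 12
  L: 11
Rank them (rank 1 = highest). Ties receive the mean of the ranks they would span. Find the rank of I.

Sorted (descending): 27, 23, 23, 20, 13, 12, 11, 11, 11, 7, 6
The 2 values of 23 occupy positions 2–3 → average rank (2+3)/2 = 2.5.
The 3 values of 11 occupy positions 7–9 → average rank 8.
I has value 11 → rank 8.

8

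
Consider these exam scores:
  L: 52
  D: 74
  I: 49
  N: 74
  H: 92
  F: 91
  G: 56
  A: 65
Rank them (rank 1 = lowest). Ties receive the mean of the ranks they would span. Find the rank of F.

Sorted (ascending): 49, 52, 56, 65, 74, 74, 91, 92
The 2 values of 74 occupy positions 5–6 → average rank (5+6)/2 = 5.5.
F has value 91 → rank 7.

7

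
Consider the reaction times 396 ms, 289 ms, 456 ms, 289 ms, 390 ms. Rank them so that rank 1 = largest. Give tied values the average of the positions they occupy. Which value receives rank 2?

396

Sorted (descending): 456, 396, 390, 289, 289
The 2 values of 289 occupy positions 4–5 → average rank (4+5)/2 = 4.5.
Rank 2 → value 396.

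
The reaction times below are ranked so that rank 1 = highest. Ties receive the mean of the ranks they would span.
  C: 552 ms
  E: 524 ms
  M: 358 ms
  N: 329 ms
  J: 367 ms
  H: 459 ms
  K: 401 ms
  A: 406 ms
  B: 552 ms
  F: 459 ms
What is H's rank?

4.5

Sorted (descending): 552, 552, 524, 459, 459, 406, 401, 367, 358, 329
The 2 values of 552 occupy positions 1–2 → average rank (1+2)/2 = 1.5.
The 2 values of 459 occupy positions 4–5 → average rank (4+5)/2 = 4.5.
H has value 459 ms → rank 4.5.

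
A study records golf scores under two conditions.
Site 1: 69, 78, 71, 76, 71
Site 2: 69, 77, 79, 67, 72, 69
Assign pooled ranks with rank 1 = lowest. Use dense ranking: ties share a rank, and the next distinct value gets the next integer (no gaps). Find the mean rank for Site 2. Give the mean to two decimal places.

3.83

Sorted (ascending): 67, 69, 69, 69, 71, 71, 72, 76, 77, 78, 79
The 3 values of 69 share dense rank 2.
The 2 values of 71 share dense rank 3.
Remaining distinct values take the next consecutive integers.
Site 2 values → pooled ranks: 69→2, 77→6, 79→8, 67→1, 72→4, 69→2
Mean rank = (2 + 6 + 8 + 1 + 4 + 2) / 6 = 3.83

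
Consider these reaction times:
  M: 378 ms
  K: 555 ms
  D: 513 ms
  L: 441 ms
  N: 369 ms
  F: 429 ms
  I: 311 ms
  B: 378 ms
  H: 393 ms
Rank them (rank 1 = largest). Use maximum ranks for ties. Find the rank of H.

Sorted (descending): 555, 513, 441, 429, 393, 378, 378, 369, 311
The 2 values of 378 occupy positions 6–7 → each gets rank 7.
H has value 393 ms → rank 5.

5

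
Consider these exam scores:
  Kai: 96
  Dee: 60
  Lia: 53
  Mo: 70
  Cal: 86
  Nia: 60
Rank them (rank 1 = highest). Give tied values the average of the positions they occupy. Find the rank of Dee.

Sorted (descending): 96, 86, 70, 60, 60, 53
The 2 values of 60 occupy positions 4–5 → average rank (4+5)/2 = 4.5.
Dee has value 60 → rank 4.5.

4.5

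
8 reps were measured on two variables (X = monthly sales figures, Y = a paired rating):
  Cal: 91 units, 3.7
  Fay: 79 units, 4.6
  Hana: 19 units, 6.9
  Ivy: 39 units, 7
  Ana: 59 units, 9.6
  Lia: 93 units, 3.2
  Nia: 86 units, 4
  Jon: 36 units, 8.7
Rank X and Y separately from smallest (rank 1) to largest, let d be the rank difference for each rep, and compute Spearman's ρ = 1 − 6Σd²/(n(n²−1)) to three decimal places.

-0.786

Ranks of variable 1: 7, 5, 1, 3, 4, 8, 6, 2
Ranks of variable 2: 2, 4, 5, 6, 8, 1, 3, 7
d = r₁ − r₂: 5, 1, -4, -3, -4, 7, 3, -5
d²: 25, 1, 16, 9, 16, 49, 9, 25; Σd² = 150
ρ = 1 − 6·150/(8·63) = 1 − 900/504 = -0.786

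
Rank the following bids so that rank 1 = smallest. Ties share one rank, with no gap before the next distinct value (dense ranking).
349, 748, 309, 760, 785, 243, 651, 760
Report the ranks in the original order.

3, 5, 2, 6, 7, 1, 4, 6

Sorted (ascending): 243, 309, 349, 651, 748, 760, 760, 785
The 2 values of 760 share dense rank 6.
Remaining distinct values take the next consecutive integers.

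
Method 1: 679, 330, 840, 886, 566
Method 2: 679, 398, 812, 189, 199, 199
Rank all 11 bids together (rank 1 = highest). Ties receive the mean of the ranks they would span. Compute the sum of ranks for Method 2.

Sorted (descending): 886, 840, 812, 679, 679, 566, 398, 330, 199, 199, 189
The 2 values of 679 occupy positions 4–5 → average rank (4+5)/2 = 4.5.
The 2 values of 199 occupy positions 9–10 → average rank (9+10)/2 = 9.5.
Method 2 values → pooled ranks: 679→4.5, 398→7, 812→3, 189→11, 199→9.5, 199→9.5
Rank sum = 4.5 + 7 + 3 + 11 + 9.5 + 9.5 = 44.5

44.5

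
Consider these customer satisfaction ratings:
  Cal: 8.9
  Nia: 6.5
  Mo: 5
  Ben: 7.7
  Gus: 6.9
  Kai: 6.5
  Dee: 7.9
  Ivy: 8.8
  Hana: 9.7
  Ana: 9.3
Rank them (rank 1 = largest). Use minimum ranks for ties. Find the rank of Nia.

8

Sorted (descending): 9.7, 9.3, 8.9, 8.8, 7.9, 7.7, 6.9, 6.5, 6.5, 5
The 2 values of 6.5 occupy positions 8–9 → each gets rank 8.
Nia has value 6.5 → rank 8.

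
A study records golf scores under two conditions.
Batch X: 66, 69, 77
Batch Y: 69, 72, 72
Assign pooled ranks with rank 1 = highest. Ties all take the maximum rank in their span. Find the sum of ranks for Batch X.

12

Sorted (descending): 77, 72, 72, 69, 69, 66
The 2 values of 72 occupy positions 2–3 → each gets rank 3.
The 2 values of 69 occupy positions 4–5 → each gets rank 5.
Batch X values → pooled ranks: 66→6, 69→5, 77→1
Rank sum = 6 + 5 + 1 = 12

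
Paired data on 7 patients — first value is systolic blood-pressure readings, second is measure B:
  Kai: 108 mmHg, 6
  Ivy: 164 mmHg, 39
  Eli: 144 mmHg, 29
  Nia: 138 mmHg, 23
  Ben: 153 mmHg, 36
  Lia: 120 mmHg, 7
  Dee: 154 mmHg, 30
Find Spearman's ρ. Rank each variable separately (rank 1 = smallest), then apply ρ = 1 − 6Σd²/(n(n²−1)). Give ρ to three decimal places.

Ranks of variable 1: 1, 7, 4, 3, 5, 2, 6
Ranks of variable 2: 1, 7, 4, 3, 6, 2, 5
d = r₁ − r₂: 0, 0, 0, 0, -1, 0, 1
d²: 0, 0, 0, 0, 1, 0, 1; Σd² = 2
ρ = 1 − 6·2/(7·48) = 1 − 12/336 = 0.964

0.964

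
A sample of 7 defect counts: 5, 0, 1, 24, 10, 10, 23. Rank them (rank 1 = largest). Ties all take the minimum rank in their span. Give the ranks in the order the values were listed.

Sorted (descending): 24, 23, 10, 10, 5, 1, 0
The 2 values of 10 occupy positions 3–4 → each gets rank 3.

5, 7, 6, 1, 3, 3, 2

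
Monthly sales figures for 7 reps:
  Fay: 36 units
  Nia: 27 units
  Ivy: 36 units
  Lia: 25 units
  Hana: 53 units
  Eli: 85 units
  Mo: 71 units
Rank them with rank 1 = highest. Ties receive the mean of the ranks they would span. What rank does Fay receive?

4.5

Sorted (descending): 85, 71, 53, 36, 36, 27, 25
The 2 values of 36 occupy positions 4–5 → average rank (4+5)/2 = 4.5.
Fay has value 36 units → rank 4.5.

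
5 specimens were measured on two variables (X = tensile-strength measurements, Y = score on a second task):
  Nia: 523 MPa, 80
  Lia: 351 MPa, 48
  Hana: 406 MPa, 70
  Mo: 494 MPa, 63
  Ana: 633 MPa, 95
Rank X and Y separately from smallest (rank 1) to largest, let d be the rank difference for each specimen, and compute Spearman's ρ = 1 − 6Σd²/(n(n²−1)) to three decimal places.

Ranks of variable 1: 4, 1, 2, 3, 5
Ranks of variable 2: 4, 1, 3, 2, 5
d = r₁ − r₂: 0, 0, -1, 1, 0
d²: 0, 0, 1, 1, 0; Σd² = 2
ρ = 1 − 6·2/(5·24) = 1 − 12/120 = 0.900

0.900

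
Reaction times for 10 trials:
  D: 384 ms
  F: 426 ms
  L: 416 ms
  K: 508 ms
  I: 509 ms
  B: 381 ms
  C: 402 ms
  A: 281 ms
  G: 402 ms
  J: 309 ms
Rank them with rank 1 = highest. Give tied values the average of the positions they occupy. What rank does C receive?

5.5

Sorted (descending): 509, 508, 426, 416, 402, 402, 384, 381, 309, 281
The 2 values of 402 occupy positions 5–6 → average rank (5+6)/2 = 5.5.
C has value 402 ms → rank 5.5.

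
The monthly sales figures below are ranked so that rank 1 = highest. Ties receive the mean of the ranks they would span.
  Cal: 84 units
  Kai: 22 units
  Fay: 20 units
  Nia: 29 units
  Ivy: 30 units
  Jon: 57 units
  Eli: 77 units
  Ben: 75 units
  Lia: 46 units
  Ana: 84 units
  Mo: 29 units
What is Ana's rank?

Sorted (descending): 84, 84, 77, 75, 57, 46, 30, 29, 29, 22, 20
The 2 values of 84 occupy positions 1–2 → average rank (1+2)/2 = 1.5.
The 2 values of 29 occupy positions 8–9 → average rank (8+9)/2 = 8.5.
Ana has value 84 units → rank 1.5.

1.5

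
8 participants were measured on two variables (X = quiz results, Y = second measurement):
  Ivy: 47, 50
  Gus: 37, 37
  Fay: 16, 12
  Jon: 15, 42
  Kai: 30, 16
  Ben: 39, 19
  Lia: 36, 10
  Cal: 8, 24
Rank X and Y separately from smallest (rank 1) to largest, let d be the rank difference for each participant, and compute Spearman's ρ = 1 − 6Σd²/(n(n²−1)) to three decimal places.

0.190

Ranks of variable 1: 8, 6, 3, 2, 4, 7, 5, 1
Ranks of variable 2: 8, 6, 2, 7, 3, 4, 1, 5
d = r₁ − r₂: 0, 0, 1, -5, 1, 3, 4, -4
d²: 0, 0, 1, 25, 1, 9, 16, 16; Σd² = 68
ρ = 1 − 6·68/(8·63) = 1 − 408/504 = 0.190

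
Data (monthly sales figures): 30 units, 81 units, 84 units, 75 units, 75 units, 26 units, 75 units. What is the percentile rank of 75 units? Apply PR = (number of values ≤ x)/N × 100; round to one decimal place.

71.4

N = 7.
Strictly below 75: 2. Equal to 75: 3.
PR = 5/7 × 100 = 71.4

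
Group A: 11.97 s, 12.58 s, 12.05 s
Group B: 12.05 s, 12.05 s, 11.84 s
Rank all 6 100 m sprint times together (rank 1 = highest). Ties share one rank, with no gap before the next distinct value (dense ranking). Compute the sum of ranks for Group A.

Sorted (descending): 12.58, 12.05, 12.05, 12.05, 11.97, 11.84
The 3 values of 12.05 share dense rank 2.
Remaining distinct values take the next consecutive integers.
Group A values → pooled ranks: 11.97→3, 12.58→1, 12.05→2
Rank sum = 3 + 1 + 2 = 6

6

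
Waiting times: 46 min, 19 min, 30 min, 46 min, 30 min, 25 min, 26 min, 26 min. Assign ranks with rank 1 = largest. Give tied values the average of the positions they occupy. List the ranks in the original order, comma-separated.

1.5, 8, 3.5, 1.5, 3.5, 7, 5.5, 5.5

Sorted (descending): 46, 46, 30, 30, 26, 26, 25, 19
The 2 values of 46 occupy positions 1–2 → average rank (1+2)/2 = 1.5.
The 2 values of 30 occupy positions 3–4 → average rank (3+4)/2 = 3.5.
The 2 values of 26 occupy positions 5–6 → average rank (5+6)/2 = 5.5.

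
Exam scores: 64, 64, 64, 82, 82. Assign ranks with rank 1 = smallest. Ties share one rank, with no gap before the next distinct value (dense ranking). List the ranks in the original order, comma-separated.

Sorted (ascending): 64, 64, 64, 82, 82
The 3 values of 64 share dense rank 1.
The 2 values of 82 share dense rank 2.

1, 1, 1, 2, 2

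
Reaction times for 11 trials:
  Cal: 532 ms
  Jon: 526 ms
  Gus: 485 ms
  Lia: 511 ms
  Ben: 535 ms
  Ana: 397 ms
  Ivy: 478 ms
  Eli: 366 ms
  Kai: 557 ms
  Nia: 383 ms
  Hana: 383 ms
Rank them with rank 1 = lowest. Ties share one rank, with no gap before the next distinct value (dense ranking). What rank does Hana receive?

2

Sorted (ascending): 366, 383, 383, 397, 478, 485, 511, 526, 532, 535, 557
The 2 values of 383 share dense rank 2.
Remaining distinct values take the next consecutive integers.
Hana has value 383 ms → rank 2.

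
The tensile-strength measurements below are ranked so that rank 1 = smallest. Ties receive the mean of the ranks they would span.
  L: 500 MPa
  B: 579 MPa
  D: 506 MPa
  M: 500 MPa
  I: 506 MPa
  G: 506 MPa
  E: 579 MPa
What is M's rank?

1.5

Sorted (ascending): 500, 500, 506, 506, 506, 579, 579
The 2 values of 500 occupy positions 1–2 → average rank (1+2)/2 = 1.5.
The 3 values of 506 occupy positions 3–5 → average rank 4.
The 2 values of 579 occupy positions 6–7 → average rank (6+7)/2 = 6.5.
M has value 500 MPa → rank 1.5.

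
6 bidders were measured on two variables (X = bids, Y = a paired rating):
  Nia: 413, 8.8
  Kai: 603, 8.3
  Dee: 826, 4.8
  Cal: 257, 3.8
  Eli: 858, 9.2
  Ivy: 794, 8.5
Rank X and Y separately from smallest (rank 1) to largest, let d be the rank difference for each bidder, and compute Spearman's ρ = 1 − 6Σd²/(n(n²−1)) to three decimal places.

0.486

Ranks of variable 1: 2, 3, 5, 1, 6, 4
Ranks of variable 2: 5, 3, 2, 1, 6, 4
d = r₁ − r₂: -3, 0, 3, 0, 0, 0
d²: 9, 0, 9, 0, 0, 0; Σd² = 18
ρ = 1 − 6·18/(6·35) = 1 − 108/210 = 0.486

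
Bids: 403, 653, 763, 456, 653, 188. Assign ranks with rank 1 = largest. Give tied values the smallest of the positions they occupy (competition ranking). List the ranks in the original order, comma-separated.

5, 2, 1, 4, 2, 6

Sorted (descending): 763, 653, 653, 456, 403, 188
The 2 values of 653 occupy positions 2–3 → each gets rank 2.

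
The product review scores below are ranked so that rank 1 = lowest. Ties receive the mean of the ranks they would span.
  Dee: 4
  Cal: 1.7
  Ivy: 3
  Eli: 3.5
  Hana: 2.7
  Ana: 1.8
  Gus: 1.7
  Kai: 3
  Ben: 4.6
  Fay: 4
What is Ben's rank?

10

Sorted (ascending): 1.7, 1.7, 1.8, 2.7, 3, 3, 3.5, 4, 4, 4.6
The 2 values of 1.7 occupy positions 1–2 → average rank (1+2)/2 = 1.5.
The 2 values of 3 occupy positions 5–6 → average rank (5+6)/2 = 5.5.
The 2 values of 4 occupy positions 8–9 → average rank (8+9)/2 = 8.5.
Ben has value 4.6 → rank 10.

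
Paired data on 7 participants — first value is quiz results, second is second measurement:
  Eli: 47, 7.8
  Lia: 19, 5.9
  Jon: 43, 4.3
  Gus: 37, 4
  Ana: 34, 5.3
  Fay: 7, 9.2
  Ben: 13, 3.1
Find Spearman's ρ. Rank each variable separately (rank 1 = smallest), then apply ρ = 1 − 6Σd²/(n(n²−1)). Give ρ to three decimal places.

-0.071

Ranks of variable 1: 7, 3, 6, 5, 4, 1, 2
Ranks of variable 2: 6, 5, 3, 2, 4, 7, 1
d = r₁ − r₂: 1, -2, 3, 3, 0, -6, 1
d²: 1, 4, 9, 9, 0, 36, 1; Σd² = 60
ρ = 1 − 6·60/(7·48) = 1 − 360/336 = -0.071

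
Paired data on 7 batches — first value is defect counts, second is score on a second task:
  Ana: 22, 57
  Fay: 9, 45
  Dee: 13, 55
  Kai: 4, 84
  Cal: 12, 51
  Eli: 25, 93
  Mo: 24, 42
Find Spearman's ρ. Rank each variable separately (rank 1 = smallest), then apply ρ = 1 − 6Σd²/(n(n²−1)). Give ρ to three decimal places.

Ranks of variable 1: 5, 2, 4, 1, 3, 7, 6
Ranks of variable 2: 5, 2, 4, 6, 3, 7, 1
d = r₁ − r₂: 0, 0, 0, -5, 0, 0, 5
d²: 0, 0, 0, 25, 0, 0, 25; Σd² = 50
ρ = 1 − 6·50/(7·48) = 1 − 300/336 = 0.107

0.107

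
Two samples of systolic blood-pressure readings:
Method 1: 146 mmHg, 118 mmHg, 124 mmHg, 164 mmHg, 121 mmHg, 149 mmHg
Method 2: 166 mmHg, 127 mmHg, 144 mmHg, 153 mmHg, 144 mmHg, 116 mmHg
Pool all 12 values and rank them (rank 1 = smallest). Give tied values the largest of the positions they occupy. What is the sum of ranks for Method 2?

42

Sorted (ascending): 116, 118, 121, 124, 127, 144, 144, 146, 149, 153, 164, 166
The 2 values of 144 occupy positions 6–7 → each gets rank 7.
Method 2 values → pooled ranks: 166→12, 127→5, 144→7, 153→10, 144→7, 116→1
Rank sum = 12 + 5 + 7 + 10 + 7 + 1 = 42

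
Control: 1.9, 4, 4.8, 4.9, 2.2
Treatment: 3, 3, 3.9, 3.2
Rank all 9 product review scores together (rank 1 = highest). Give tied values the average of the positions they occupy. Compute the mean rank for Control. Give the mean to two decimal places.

Sorted (descending): 4.9, 4.8, 4, 3.9, 3.2, 3, 3, 2.2, 1.9
The 2 values of 3 occupy positions 6–7 → average rank (6+7)/2 = 6.5.
Control values → pooled ranks: 1.9→9, 4→3, 4.8→2, 4.9→1, 2.2→8
Mean rank = (9 + 3 + 2 + 1 + 8) / 5 = 4.60

4.60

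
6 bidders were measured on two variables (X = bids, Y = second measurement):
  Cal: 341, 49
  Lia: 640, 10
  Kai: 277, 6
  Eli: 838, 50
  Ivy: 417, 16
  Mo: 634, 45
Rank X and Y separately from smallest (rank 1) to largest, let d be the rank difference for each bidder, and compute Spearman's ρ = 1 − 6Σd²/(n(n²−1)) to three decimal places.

0.486

Ranks of variable 1: 2, 5, 1, 6, 3, 4
Ranks of variable 2: 5, 2, 1, 6, 3, 4
d = r₁ − r₂: -3, 3, 0, 0, 0, 0
d²: 9, 9, 0, 0, 0, 0; Σd² = 18
ρ = 1 − 6·18/(6·35) = 1 − 108/210 = 0.486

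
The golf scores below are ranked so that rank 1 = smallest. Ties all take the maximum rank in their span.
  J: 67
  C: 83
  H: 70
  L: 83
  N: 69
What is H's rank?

Sorted (ascending): 67, 69, 70, 83, 83
The 2 values of 83 occupy positions 4–5 → each gets rank 5.
H has value 70 → rank 3.

3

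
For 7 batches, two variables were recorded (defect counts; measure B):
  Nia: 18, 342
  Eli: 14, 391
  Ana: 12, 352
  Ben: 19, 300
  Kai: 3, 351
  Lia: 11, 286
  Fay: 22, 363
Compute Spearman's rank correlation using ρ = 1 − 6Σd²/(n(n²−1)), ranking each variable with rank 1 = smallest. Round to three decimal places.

Ranks of variable 1: 5, 4, 3, 6, 1, 2, 7
Ranks of variable 2: 3, 7, 5, 2, 4, 1, 6
d = r₁ − r₂: 2, -3, -2, 4, -3, 1, 1
d²: 4, 9, 4, 16, 9, 1, 1; Σd² = 44
ρ = 1 − 6·44/(7·48) = 1 − 264/336 = 0.214

0.214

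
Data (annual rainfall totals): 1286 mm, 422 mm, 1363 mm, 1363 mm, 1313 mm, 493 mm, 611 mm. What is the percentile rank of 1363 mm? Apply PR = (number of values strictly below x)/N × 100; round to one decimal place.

71.4

N = 7.
Strictly below 1363: 5. Equal to 1363: 2.
PR = 5/7 × 100 = 71.4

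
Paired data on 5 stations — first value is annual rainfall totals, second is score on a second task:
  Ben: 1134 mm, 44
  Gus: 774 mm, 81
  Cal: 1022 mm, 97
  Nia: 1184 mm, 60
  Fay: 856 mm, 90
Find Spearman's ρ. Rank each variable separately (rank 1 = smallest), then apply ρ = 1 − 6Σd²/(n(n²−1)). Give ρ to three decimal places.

Ranks of variable 1: 4, 1, 3, 5, 2
Ranks of variable 2: 1, 3, 5, 2, 4
d = r₁ − r₂: 3, -2, -2, 3, -2
d²: 9, 4, 4, 9, 4; Σd² = 30
ρ = 1 − 6·30/(5·24) = 1 − 180/120 = -0.500

-0.500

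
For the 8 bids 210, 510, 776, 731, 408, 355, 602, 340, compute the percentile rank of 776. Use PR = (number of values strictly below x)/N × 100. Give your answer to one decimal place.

N = 8.
Strictly below 776: 7. Equal to 776: 1.
PR = 7/8 × 100 = 87.5

87.5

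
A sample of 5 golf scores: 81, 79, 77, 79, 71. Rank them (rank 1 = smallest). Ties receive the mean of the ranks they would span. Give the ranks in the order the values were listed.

5, 3.5, 2, 3.5, 1

Sorted (ascending): 71, 77, 79, 79, 81
The 2 values of 79 occupy positions 3–4 → average rank (3+4)/2 = 3.5.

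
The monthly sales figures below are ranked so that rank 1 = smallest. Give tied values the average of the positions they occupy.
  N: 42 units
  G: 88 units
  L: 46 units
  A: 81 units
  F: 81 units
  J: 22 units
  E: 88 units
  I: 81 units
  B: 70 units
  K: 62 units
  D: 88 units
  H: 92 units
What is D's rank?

10

Sorted (ascending): 22, 42, 46, 62, 70, 81, 81, 81, 88, 88, 88, 92
The 3 values of 81 occupy positions 6–8 → average rank 7.
The 3 values of 88 occupy positions 9–11 → average rank 10.
D has value 88 units → rank 10.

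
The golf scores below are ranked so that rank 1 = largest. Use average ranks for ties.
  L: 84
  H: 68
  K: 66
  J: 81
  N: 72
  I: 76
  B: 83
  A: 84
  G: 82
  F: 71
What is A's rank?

Sorted (descending): 84, 84, 83, 82, 81, 76, 72, 71, 68, 66
The 2 values of 84 occupy positions 1–2 → average rank (1+2)/2 = 1.5.
A has value 84 → rank 1.5.

1.5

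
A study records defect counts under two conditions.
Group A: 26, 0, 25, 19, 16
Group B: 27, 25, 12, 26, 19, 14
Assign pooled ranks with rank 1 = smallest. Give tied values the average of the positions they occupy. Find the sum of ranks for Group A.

27.5

Sorted (ascending): 0, 12, 14, 16, 19, 19, 25, 25, 26, 26, 27
The 2 values of 19 occupy positions 5–6 → average rank (5+6)/2 = 5.5.
The 2 values of 25 occupy positions 7–8 → average rank (7+8)/2 = 7.5.
The 2 values of 26 occupy positions 9–10 → average rank (9+10)/2 = 9.5.
Group A values → pooled ranks: 26→9.5, 0→1, 25→7.5, 19→5.5, 16→4
Rank sum = 9.5 + 1 + 7.5 + 5.5 + 4 = 27.5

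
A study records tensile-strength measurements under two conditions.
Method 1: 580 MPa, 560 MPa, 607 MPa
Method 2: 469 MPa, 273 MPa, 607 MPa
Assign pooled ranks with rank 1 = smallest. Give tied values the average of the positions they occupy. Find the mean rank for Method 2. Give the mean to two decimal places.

2.83

Sorted (ascending): 273, 469, 560, 580, 607, 607
The 2 values of 607 occupy positions 5–6 → average rank (5+6)/2 = 5.5.
Method 2 values → pooled ranks: 469→2, 273→1, 607→5.5
Mean rank = (2 + 1 + 5.5) / 3 = 2.83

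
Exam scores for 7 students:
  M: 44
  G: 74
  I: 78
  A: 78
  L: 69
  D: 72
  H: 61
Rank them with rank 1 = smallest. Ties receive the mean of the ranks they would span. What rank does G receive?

5

Sorted (ascending): 44, 61, 69, 72, 74, 78, 78
The 2 values of 78 occupy positions 6–7 → average rank (6+7)/2 = 6.5.
G has value 74 → rank 5.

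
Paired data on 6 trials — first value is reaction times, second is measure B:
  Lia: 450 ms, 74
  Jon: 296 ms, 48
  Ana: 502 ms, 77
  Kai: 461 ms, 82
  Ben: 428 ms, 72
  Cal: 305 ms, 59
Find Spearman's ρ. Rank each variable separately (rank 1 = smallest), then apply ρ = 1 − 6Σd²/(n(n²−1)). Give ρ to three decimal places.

Ranks of variable 1: 4, 1, 6, 5, 3, 2
Ranks of variable 2: 4, 1, 5, 6, 3, 2
d = r₁ − r₂: 0, 0, 1, -1, 0, 0
d²: 0, 0, 1, 1, 0, 0; Σd² = 2
ρ = 1 − 6·2/(6·35) = 1 − 12/210 = 0.943

0.943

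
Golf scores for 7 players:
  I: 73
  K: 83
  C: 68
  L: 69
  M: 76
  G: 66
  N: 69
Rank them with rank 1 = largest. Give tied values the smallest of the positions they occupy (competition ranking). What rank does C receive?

Sorted (descending): 83, 76, 73, 69, 69, 68, 66
The 2 values of 69 occupy positions 4–5 → each gets rank 4.
C has value 68 → rank 6.

6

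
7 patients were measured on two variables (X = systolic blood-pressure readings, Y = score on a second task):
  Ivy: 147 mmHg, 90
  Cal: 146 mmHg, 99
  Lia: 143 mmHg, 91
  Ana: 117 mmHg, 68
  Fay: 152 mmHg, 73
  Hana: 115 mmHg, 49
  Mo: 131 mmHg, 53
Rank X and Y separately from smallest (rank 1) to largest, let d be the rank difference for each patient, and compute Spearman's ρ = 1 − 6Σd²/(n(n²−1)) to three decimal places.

Ranks of variable 1: 6, 5, 4, 2, 7, 1, 3
Ranks of variable 2: 5, 7, 6, 3, 4, 1, 2
d = r₁ − r₂: 1, -2, -2, -1, 3, 0, 1
d²: 1, 4, 4, 1, 9, 0, 1; Σd² = 20
ρ = 1 − 6·20/(7·48) = 1 − 120/336 = 0.643

0.643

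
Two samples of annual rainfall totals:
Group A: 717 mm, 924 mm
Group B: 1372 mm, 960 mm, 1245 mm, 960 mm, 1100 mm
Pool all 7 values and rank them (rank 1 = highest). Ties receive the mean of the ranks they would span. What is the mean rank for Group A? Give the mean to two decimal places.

6.50

Sorted (descending): 1372, 1245, 1100, 960, 960, 924, 717
The 2 values of 960 occupy positions 4–5 → average rank (4+5)/2 = 4.5.
Group A values → pooled ranks: 717→7, 924→6
Mean rank = (7 + 6) / 2 = 6.50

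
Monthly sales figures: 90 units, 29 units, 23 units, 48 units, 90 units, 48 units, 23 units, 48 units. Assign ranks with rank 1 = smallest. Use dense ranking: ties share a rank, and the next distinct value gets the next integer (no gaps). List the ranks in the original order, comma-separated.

4, 2, 1, 3, 4, 3, 1, 3

Sorted (ascending): 23, 23, 29, 48, 48, 48, 90, 90
The 2 values of 23 share dense rank 1.
The 3 values of 48 share dense rank 3.
The 2 values of 90 share dense rank 4.
Remaining distinct values take the next consecutive integers.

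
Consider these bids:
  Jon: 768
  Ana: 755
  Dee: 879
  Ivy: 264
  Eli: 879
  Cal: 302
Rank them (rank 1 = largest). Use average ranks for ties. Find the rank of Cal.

Sorted (descending): 879, 879, 768, 755, 302, 264
The 2 values of 879 occupy positions 1–2 → average rank (1+2)/2 = 1.5.
Cal has value 302 → rank 5.

5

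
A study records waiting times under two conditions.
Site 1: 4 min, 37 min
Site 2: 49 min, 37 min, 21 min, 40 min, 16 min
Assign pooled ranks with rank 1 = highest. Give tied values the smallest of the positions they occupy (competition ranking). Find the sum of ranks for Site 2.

Sorted (descending): 49, 40, 37, 37, 21, 16, 4
The 2 values of 37 occupy positions 3–4 → each gets rank 3.
Site 2 values → pooled ranks: 49→1, 37→3, 21→5, 40→2, 16→6
Rank sum = 1 + 3 + 5 + 2 + 6 = 17

17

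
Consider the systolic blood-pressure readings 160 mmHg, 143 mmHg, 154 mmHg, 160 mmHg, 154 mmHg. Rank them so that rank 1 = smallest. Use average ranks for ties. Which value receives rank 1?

143

Sorted (ascending): 143, 154, 154, 160, 160
The 2 values of 154 occupy positions 2–3 → average rank (2+3)/2 = 2.5.
The 2 values of 160 occupy positions 4–5 → average rank (4+5)/2 = 4.5.
Rank 1 → value 143.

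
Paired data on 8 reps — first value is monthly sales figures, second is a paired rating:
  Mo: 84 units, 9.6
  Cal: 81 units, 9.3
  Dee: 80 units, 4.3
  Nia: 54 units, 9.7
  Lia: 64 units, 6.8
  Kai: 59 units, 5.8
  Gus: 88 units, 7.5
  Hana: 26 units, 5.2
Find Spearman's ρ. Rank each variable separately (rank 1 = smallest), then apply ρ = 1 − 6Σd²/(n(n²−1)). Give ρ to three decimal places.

Ranks of variable 1: 7, 6, 5, 2, 4, 3, 8, 1
Ranks of variable 2: 7, 6, 1, 8, 4, 3, 5, 2
d = r₁ − r₂: 0, 0, 4, -6, 0, 0, 3, -1
d²: 0, 0, 16, 36, 0, 0, 9, 1; Σd² = 62
ρ = 1 − 6·62/(8·63) = 1 − 372/504 = 0.262

0.262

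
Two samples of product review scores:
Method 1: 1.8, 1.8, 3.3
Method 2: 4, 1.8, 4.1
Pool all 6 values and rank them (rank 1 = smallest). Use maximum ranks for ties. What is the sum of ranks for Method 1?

10

Sorted (ascending): 1.8, 1.8, 1.8, 3.3, 4, 4.1
The 3 values of 1.8 occupy positions 1–3 → each gets rank 3.
Method 1 values → pooled ranks: 1.8→3, 1.8→3, 3.3→4
Rank sum = 3 + 3 + 4 = 10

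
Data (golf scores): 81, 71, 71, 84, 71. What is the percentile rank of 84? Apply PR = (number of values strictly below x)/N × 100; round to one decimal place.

N = 5.
Strictly below 84: 4. Equal to 84: 1.
PR = 4/5 × 100 = 80.0

80.0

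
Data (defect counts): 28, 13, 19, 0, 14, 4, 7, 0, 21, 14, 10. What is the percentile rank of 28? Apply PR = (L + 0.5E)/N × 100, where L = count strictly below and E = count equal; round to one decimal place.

N = 11.
Strictly below 28: 10. Equal to 28: 1.
PR = (10 + 0.5·1)/11 × 100 = 95.5

95.5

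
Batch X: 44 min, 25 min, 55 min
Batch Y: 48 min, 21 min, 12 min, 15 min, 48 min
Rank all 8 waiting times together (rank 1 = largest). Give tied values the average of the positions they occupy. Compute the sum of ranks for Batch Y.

Sorted (descending): 55, 48, 48, 44, 25, 21, 15, 12
The 2 values of 48 occupy positions 2–3 → average rank (2+3)/2 = 2.5.
Batch Y values → pooled ranks: 48→2.5, 21→6, 12→8, 15→7, 48→2.5
Rank sum = 2.5 + 6 + 8 + 7 + 2.5 = 26

26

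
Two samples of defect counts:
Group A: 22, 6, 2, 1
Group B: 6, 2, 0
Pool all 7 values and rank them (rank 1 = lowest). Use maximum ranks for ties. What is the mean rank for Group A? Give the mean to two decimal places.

Sorted (ascending): 0, 1, 2, 2, 6, 6, 22
The 2 values of 2 occupy positions 3–4 → each gets rank 4.
The 2 values of 6 occupy positions 5–6 → each gets rank 6.
Group A values → pooled ranks: 22→7, 6→6, 2→4, 1→2
Mean rank = (7 + 6 + 4 + 2) / 4 = 4.75

4.75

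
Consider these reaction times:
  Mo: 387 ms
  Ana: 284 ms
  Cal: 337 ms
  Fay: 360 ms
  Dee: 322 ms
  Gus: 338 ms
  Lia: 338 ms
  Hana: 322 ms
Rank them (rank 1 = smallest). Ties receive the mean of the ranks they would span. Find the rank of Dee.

2.5

Sorted (ascending): 284, 322, 322, 337, 338, 338, 360, 387
The 2 values of 322 occupy positions 2–3 → average rank (2+3)/2 = 2.5.
The 2 values of 338 occupy positions 5–6 → average rank (5+6)/2 = 5.5.
Dee has value 322 ms → rank 2.5.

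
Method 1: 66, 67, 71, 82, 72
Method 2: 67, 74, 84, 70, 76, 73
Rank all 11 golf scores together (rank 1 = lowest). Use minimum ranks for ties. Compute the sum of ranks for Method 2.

Sorted (ascending): 66, 67, 67, 70, 71, 72, 73, 74, 76, 82, 84
The 2 values of 67 occupy positions 2–3 → each gets rank 2.
Method 2 values → pooled ranks: 67→2, 74→8, 84→11, 70→4, 76→9, 73→7
Rank sum = 2 + 8 + 11 + 4 + 9 + 7 = 41

41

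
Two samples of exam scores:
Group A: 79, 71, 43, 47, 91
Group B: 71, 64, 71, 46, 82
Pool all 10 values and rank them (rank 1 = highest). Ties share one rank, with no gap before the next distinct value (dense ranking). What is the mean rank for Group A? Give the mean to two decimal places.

4.40

Sorted (descending): 91, 82, 79, 71, 71, 71, 64, 47, 46, 43
The 3 values of 71 share dense rank 4.
Remaining distinct values take the next consecutive integers.
Group A values → pooled ranks: 79→3, 71→4, 43→8, 47→6, 91→1
Mean rank = (3 + 4 + 8 + 6 + 1) / 5 = 4.40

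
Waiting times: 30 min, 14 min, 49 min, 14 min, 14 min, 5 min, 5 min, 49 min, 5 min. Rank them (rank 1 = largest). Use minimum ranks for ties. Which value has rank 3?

Sorted (descending): 49, 49, 30, 14, 14, 14, 5, 5, 5
The 2 values of 49 occupy positions 1–2 → each gets rank 1.
The 3 values of 14 occupy positions 4–6 → each gets rank 4.
The 3 values of 5 occupy positions 7–9 → each gets rank 7.
Rank 3 → value 30.

30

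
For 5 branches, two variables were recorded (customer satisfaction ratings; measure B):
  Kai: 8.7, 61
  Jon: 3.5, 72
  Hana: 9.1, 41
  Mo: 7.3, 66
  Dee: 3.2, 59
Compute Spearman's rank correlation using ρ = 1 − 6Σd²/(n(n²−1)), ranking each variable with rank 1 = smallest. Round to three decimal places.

-0.400

Ranks of variable 1: 4, 2, 5, 3, 1
Ranks of variable 2: 3, 5, 1, 4, 2
d = r₁ − r₂: 1, -3, 4, -1, -1
d²: 1, 9, 16, 1, 1; Σd² = 28
ρ = 1 − 6·28/(5·24) = 1 − 168/120 = -0.400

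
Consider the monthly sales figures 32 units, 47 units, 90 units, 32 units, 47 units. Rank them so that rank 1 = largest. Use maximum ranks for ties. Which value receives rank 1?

Sorted (descending): 90, 47, 47, 32, 32
The 2 values of 47 occupy positions 2–3 → each gets rank 3.
The 2 values of 32 occupy positions 4–5 → each gets rank 5.
Rank 1 → value 90.

90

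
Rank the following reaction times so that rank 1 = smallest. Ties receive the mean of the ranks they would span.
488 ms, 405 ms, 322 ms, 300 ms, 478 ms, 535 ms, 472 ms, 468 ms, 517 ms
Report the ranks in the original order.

Sorted (ascending): 300, 322, 405, 468, 472, 478, 488, 517, 535
No ties — each value takes its position as its rank.

7, 3, 2, 1, 6, 9, 5, 4, 8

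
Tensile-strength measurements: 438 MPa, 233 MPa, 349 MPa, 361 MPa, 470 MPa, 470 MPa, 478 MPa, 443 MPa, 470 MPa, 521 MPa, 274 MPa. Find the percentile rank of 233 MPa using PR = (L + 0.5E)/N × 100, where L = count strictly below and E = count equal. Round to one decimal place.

4.5

N = 11.
Strictly below 233: 0. Equal to 233: 1.
PR = (0 + 0.5·1)/11 × 100 = 4.5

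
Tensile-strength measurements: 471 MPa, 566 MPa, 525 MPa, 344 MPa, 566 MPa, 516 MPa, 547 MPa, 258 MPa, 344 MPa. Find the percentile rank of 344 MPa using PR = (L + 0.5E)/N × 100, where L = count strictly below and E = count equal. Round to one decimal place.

N = 9.
Strictly below 344: 1. Equal to 344: 2.
PR = (1 + 0.5·2)/9 × 100 = 22.2

22.2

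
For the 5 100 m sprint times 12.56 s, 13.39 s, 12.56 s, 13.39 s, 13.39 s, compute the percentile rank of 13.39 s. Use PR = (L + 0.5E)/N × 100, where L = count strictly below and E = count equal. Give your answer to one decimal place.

N = 5.
Strictly below 13.39: 2. Equal to 13.39: 3.
PR = (2 + 0.5·3)/5 × 100 = 70.0

70.0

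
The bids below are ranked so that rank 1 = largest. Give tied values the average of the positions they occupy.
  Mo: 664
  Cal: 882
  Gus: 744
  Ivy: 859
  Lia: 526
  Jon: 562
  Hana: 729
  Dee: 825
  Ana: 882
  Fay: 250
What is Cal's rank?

1.5

Sorted (descending): 882, 882, 859, 825, 744, 729, 664, 562, 526, 250
The 2 values of 882 occupy positions 1–2 → average rank (1+2)/2 = 1.5.
Cal has value 882 → rank 1.5.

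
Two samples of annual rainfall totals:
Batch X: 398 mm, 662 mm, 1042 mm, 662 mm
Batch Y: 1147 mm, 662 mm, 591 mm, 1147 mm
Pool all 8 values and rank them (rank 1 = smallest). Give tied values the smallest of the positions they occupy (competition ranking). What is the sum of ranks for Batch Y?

19

Sorted (ascending): 398, 591, 662, 662, 662, 1042, 1147, 1147
The 3 values of 662 occupy positions 3–5 → each gets rank 3.
The 2 values of 1147 occupy positions 7–8 → each gets rank 7.
Batch Y values → pooled ranks: 1147→7, 662→3, 591→2, 1147→7
Rank sum = 7 + 3 + 2 + 7 = 19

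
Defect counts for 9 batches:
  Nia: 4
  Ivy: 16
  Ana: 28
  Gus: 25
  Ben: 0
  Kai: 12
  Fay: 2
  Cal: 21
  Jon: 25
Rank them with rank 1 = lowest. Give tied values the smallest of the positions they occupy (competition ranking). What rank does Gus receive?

7

Sorted (ascending): 0, 2, 4, 12, 16, 21, 25, 25, 28
The 2 values of 25 occupy positions 7–8 → each gets rank 7.
Gus has value 25 → rank 7.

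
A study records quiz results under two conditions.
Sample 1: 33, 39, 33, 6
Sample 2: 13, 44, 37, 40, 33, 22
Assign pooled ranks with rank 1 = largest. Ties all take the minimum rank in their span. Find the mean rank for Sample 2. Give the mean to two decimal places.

Sorted (descending): 44, 40, 39, 37, 33, 33, 33, 22, 13, 6
The 3 values of 33 occupy positions 5–7 → each gets rank 5.
Sample 2 values → pooled ranks: 13→9, 44→1, 37→4, 40→2, 33→5, 22→8
Mean rank = (9 + 1 + 4 + 2 + 5 + 8) / 6 = 4.83

4.83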